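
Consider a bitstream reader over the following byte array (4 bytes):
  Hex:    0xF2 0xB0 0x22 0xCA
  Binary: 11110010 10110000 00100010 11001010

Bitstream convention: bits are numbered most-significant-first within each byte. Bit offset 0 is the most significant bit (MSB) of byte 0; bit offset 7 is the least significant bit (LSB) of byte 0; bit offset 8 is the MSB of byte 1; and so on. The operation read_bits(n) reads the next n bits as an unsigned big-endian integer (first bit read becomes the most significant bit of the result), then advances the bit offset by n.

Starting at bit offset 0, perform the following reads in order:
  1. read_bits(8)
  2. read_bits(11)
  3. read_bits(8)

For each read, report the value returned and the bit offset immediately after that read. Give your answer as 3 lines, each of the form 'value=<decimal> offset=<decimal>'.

Answer: value=242 offset=8
value=1409 offset=19
value=22 offset=27

Derivation:
Read 1: bits[0:8] width=8 -> value=242 (bin 11110010); offset now 8 = byte 1 bit 0; 24 bits remain
Read 2: bits[8:19] width=11 -> value=1409 (bin 10110000001); offset now 19 = byte 2 bit 3; 13 bits remain
Read 3: bits[19:27] width=8 -> value=22 (bin 00010110); offset now 27 = byte 3 bit 3; 5 bits remain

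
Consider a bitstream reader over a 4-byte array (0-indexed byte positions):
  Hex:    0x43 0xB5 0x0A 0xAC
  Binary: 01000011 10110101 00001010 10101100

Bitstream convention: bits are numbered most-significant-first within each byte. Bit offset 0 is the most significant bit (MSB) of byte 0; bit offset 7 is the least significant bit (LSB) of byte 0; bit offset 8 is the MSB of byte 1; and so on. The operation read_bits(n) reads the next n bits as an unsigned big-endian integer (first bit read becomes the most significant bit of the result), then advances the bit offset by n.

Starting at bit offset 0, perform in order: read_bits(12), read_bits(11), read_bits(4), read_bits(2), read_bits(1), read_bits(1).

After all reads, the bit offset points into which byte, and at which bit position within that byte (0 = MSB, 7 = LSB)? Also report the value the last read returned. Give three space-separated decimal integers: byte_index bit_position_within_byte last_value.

Read 1: bits[0:12] width=12 -> value=1083 (bin 010000111011); offset now 12 = byte 1 bit 4; 20 bits remain
Read 2: bits[12:23] width=11 -> value=645 (bin 01010000101); offset now 23 = byte 2 bit 7; 9 bits remain
Read 3: bits[23:27] width=4 -> value=5 (bin 0101); offset now 27 = byte 3 bit 3; 5 bits remain
Read 4: bits[27:29] width=2 -> value=1 (bin 01); offset now 29 = byte 3 bit 5; 3 bits remain
Read 5: bits[29:30] width=1 -> value=1 (bin 1); offset now 30 = byte 3 bit 6; 2 bits remain
Read 6: bits[30:31] width=1 -> value=0 (bin 0); offset now 31 = byte 3 bit 7; 1 bits remain

Answer: 3 7 0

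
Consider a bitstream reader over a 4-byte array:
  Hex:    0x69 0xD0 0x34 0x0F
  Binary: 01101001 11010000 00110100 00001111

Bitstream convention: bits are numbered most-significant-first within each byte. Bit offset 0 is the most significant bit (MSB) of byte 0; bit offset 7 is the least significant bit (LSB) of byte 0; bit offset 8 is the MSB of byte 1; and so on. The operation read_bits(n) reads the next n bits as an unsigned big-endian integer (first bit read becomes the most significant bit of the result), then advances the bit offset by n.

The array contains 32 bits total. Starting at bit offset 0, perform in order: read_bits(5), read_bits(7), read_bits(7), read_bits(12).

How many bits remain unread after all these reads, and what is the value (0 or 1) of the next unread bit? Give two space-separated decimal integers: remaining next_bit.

Answer: 1 1

Derivation:
Read 1: bits[0:5] width=5 -> value=13 (bin 01101); offset now 5 = byte 0 bit 5; 27 bits remain
Read 2: bits[5:12] width=7 -> value=29 (bin 0011101); offset now 12 = byte 1 bit 4; 20 bits remain
Read 3: bits[12:19] width=7 -> value=1 (bin 0000001); offset now 19 = byte 2 bit 3; 13 bits remain
Read 4: bits[19:31] width=12 -> value=2567 (bin 101000000111); offset now 31 = byte 3 bit 7; 1 bits remain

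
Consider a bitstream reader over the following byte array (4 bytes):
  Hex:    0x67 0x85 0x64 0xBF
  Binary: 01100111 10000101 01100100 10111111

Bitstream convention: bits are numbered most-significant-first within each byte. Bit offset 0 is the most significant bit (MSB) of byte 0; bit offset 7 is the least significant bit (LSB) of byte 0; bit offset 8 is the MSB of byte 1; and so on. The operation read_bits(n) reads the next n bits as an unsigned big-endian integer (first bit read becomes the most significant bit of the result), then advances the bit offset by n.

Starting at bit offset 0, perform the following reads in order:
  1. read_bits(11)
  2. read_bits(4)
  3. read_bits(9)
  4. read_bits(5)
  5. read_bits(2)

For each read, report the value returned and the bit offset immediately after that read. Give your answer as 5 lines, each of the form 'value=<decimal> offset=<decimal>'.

Answer: value=828 offset=11
value=2 offset=15
value=356 offset=24
value=23 offset=29
value=3 offset=31

Derivation:
Read 1: bits[0:11] width=11 -> value=828 (bin 01100111100); offset now 11 = byte 1 bit 3; 21 bits remain
Read 2: bits[11:15] width=4 -> value=2 (bin 0010); offset now 15 = byte 1 bit 7; 17 bits remain
Read 3: bits[15:24] width=9 -> value=356 (bin 101100100); offset now 24 = byte 3 bit 0; 8 bits remain
Read 4: bits[24:29] width=5 -> value=23 (bin 10111); offset now 29 = byte 3 bit 5; 3 bits remain
Read 5: bits[29:31] width=2 -> value=3 (bin 11); offset now 31 = byte 3 bit 7; 1 bits remain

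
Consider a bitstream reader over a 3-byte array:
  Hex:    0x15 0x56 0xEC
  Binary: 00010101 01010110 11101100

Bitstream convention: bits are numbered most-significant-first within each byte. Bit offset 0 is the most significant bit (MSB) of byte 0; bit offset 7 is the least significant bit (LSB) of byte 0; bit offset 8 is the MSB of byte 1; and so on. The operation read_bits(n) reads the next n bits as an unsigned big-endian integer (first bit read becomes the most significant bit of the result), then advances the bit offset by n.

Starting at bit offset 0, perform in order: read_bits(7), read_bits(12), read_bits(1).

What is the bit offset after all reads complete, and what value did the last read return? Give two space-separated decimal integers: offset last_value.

Answer: 20 0

Derivation:
Read 1: bits[0:7] width=7 -> value=10 (bin 0001010); offset now 7 = byte 0 bit 7; 17 bits remain
Read 2: bits[7:19] width=12 -> value=2743 (bin 101010110111); offset now 19 = byte 2 bit 3; 5 bits remain
Read 3: bits[19:20] width=1 -> value=0 (bin 0); offset now 20 = byte 2 bit 4; 4 bits remain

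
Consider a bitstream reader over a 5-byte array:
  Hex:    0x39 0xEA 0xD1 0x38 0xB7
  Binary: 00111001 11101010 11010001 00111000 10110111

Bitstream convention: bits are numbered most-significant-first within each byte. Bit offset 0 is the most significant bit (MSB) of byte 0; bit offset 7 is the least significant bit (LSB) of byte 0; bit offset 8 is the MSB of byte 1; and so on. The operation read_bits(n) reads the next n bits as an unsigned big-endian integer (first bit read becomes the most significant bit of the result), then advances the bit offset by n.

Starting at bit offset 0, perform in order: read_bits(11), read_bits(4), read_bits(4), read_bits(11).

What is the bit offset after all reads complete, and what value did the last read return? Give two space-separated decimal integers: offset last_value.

Answer: 30 1102

Derivation:
Read 1: bits[0:11] width=11 -> value=463 (bin 00111001111); offset now 11 = byte 1 bit 3; 29 bits remain
Read 2: bits[11:15] width=4 -> value=5 (bin 0101); offset now 15 = byte 1 bit 7; 25 bits remain
Read 3: bits[15:19] width=4 -> value=6 (bin 0110); offset now 19 = byte 2 bit 3; 21 bits remain
Read 4: bits[19:30] width=11 -> value=1102 (bin 10001001110); offset now 30 = byte 3 bit 6; 10 bits remain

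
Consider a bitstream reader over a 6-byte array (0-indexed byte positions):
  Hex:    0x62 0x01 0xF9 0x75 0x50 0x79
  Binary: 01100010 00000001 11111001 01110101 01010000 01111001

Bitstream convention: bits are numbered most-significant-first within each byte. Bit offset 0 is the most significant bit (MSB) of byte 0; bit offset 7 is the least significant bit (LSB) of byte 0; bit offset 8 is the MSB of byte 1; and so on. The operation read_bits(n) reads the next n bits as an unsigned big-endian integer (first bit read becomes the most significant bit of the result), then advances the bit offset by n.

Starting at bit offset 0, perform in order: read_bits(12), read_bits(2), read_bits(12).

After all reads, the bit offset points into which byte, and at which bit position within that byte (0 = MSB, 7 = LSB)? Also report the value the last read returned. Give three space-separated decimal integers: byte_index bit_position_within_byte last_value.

Read 1: bits[0:12] width=12 -> value=1568 (bin 011000100000); offset now 12 = byte 1 bit 4; 36 bits remain
Read 2: bits[12:14] width=2 -> value=0 (bin 00); offset now 14 = byte 1 bit 6; 34 bits remain
Read 3: bits[14:26] width=12 -> value=2021 (bin 011111100101); offset now 26 = byte 3 bit 2; 22 bits remain

Answer: 3 2 2021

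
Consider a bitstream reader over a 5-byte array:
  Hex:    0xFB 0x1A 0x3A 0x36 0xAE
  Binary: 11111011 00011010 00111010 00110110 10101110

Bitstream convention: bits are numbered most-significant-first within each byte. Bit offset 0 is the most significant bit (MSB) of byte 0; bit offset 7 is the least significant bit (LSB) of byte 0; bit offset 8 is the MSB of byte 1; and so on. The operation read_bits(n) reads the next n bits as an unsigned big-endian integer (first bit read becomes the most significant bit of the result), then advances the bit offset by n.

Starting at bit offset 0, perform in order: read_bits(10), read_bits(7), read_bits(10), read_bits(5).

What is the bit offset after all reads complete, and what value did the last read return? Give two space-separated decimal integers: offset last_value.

Answer: 32 22

Derivation:
Read 1: bits[0:10] width=10 -> value=1004 (bin 1111101100); offset now 10 = byte 1 bit 2; 30 bits remain
Read 2: bits[10:17] width=7 -> value=52 (bin 0110100); offset now 17 = byte 2 bit 1; 23 bits remain
Read 3: bits[17:27] width=10 -> value=465 (bin 0111010001); offset now 27 = byte 3 bit 3; 13 bits remain
Read 4: bits[27:32] width=5 -> value=22 (bin 10110); offset now 32 = byte 4 bit 0; 8 bits remain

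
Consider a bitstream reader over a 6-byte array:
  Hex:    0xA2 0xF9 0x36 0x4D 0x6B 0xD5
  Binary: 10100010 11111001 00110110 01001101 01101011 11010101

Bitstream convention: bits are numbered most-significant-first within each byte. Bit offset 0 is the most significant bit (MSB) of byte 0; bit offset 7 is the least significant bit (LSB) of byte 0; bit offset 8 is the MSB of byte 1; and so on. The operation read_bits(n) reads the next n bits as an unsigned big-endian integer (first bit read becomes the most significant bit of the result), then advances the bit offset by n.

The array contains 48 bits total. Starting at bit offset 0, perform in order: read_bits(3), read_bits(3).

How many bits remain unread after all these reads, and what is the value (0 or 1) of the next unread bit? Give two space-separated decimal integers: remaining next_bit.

Answer: 42 1

Derivation:
Read 1: bits[0:3] width=3 -> value=5 (bin 101); offset now 3 = byte 0 bit 3; 45 bits remain
Read 2: bits[3:6] width=3 -> value=0 (bin 000); offset now 6 = byte 0 bit 6; 42 bits remain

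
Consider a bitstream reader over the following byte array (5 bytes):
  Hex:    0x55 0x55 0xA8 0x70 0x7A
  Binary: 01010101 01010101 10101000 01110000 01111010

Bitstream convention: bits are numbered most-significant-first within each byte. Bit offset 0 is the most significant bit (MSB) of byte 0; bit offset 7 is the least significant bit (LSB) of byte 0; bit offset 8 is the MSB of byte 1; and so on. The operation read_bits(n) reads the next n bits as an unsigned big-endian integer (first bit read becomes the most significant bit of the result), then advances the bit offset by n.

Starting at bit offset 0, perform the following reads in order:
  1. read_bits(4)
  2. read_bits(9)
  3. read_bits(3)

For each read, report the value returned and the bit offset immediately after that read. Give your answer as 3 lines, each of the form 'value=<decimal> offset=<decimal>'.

Read 1: bits[0:4] width=4 -> value=5 (bin 0101); offset now 4 = byte 0 bit 4; 36 bits remain
Read 2: bits[4:13] width=9 -> value=170 (bin 010101010); offset now 13 = byte 1 bit 5; 27 bits remain
Read 3: bits[13:16] width=3 -> value=5 (bin 101); offset now 16 = byte 2 bit 0; 24 bits remain

Answer: value=5 offset=4
value=170 offset=13
value=5 offset=16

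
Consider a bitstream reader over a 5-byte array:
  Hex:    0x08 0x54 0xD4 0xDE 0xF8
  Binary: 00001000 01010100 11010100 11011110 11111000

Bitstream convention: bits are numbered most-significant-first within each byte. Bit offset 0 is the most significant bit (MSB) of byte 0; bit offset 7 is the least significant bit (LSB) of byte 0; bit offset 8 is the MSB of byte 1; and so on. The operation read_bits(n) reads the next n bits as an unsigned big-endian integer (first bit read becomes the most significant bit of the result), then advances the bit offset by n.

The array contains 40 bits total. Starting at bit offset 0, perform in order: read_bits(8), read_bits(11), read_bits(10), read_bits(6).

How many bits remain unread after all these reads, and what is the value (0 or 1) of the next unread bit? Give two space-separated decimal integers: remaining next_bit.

Read 1: bits[0:8] width=8 -> value=8 (bin 00001000); offset now 8 = byte 1 bit 0; 32 bits remain
Read 2: bits[8:19] width=11 -> value=678 (bin 01010100110); offset now 19 = byte 2 bit 3; 21 bits remain
Read 3: bits[19:29] width=10 -> value=667 (bin 1010011011); offset now 29 = byte 3 bit 5; 11 bits remain
Read 4: bits[29:35] width=6 -> value=55 (bin 110111); offset now 35 = byte 4 bit 3; 5 bits remain

Answer: 5 1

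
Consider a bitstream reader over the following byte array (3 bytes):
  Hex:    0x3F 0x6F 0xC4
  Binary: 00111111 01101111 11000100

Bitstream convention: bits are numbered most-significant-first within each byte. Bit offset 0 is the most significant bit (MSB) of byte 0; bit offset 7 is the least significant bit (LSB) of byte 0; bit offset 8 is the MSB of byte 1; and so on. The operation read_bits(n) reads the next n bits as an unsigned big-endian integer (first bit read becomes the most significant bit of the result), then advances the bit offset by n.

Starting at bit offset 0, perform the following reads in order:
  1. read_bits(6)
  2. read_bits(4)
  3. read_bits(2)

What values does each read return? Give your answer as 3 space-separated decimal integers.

Read 1: bits[0:6] width=6 -> value=15 (bin 001111); offset now 6 = byte 0 bit 6; 18 bits remain
Read 2: bits[6:10] width=4 -> value=13 (bin 1101); offset now 10 = byte 1 bit 2; 14 bits remain
Read 3: bits[10:12] width=2 -> value=2 (bin 10); offset now 12 = byte 1 bit 4; 12 bits remain

Answer: 15 13 2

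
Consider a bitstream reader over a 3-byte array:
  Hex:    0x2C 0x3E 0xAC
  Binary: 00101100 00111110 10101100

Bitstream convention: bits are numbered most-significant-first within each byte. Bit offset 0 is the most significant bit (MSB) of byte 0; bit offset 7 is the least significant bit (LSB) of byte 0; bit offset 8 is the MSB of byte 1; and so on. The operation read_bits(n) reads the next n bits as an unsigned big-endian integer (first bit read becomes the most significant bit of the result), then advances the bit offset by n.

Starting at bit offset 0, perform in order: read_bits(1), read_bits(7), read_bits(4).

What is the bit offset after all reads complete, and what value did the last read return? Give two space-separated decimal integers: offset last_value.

Read 1: bits[0:1] width=1 -> value=0 (bin 0); offset now 1 = byte 0 bit 1; 23 bits remain
Read 2: bits[1:8] width=7 -> value=44 (bin 0101100); offset now 8 = byte 1 bit 0; 16 bits remain
Read 3: bits[8:12] width=4 -> value=3 (bin 0011); offset now 12 = byte 1 bit 4; 12 bits remain

Answer: 12 3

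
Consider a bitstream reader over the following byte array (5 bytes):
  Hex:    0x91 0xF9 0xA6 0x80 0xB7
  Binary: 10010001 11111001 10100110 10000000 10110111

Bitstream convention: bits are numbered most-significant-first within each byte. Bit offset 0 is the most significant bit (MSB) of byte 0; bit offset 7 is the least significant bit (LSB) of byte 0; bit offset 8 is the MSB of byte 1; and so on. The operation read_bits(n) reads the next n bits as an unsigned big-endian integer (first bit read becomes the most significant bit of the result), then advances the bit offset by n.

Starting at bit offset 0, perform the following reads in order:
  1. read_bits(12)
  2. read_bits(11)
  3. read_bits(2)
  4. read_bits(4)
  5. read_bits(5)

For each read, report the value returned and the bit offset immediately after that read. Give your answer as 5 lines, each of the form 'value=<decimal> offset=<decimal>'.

Answer: value=2335 offset=12
value=1235 offset=23
value=1 offset=25
value=0 offset=29
value=2 offset=34

Derivation:
Read 1: bits[0:12] width=12 -> value=2335 (bin 100100011111); offset now 12 = byte 1 bit 4; 28 bits remain
Read 2: bits[12:23] width=11 -> value=1235 (bin 10011010011); offset now 23 = byte 2 bit 7; 17 bits remain
Read 3: bits[23:25] width=2 -> value=1 (bin 01); offset now 25 = byte 3 bit 1; 15 bits remain
Read 4: bits[25:29] width=4 -> value=0 (bin 0000); offset now 29 = byte 3 bit 5; 11 bits remain
Read 5: bits[29:34] width=5 -> value=2 (bin 00010); offset now 34 = byte 4 bit 2; 6 bits remain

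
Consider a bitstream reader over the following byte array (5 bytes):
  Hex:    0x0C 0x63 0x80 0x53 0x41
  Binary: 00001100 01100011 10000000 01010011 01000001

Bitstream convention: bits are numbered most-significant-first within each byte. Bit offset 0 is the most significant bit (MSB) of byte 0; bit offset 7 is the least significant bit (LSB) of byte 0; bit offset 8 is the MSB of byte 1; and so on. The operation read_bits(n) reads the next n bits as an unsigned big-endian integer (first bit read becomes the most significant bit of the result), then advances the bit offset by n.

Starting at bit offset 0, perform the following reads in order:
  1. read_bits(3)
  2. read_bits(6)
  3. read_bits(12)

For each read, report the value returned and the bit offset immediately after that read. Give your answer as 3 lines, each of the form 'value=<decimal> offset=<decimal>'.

Read 1: bits[0:3] width=3 -> value=0 (bin 000); offset now 3 = byte 0 bit 3; 37 bits remain
Read 2: bits[3:9] width=6 -> value=24 (bin 011000); offset now 9 = byte 1 bit 1; 31 bits remain
Read 3: bits[9:21] width=12 -> value=3184 (bin 110001110000); offset now 21 = byte 2 bit 5; 19 bits remain

Answer: value=0 offset=3
value=24 offset=9
value=3184 offset=21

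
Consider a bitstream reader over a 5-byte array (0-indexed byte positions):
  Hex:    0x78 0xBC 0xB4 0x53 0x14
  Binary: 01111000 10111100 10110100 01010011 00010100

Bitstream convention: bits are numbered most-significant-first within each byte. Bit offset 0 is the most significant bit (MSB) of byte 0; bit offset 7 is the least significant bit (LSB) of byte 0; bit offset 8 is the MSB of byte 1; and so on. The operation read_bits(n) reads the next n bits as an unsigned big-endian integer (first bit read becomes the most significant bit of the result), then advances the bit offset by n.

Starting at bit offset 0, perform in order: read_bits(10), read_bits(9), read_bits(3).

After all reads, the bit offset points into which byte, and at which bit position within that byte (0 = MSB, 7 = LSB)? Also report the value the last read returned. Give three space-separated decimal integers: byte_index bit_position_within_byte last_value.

Read 1: bits[0:10] width=10 -> value=482 (bin 0111100010); offset now 10 = byte 1 bit 2; 30 bits remain
Read 2: bits[10:19] width=9 -> value=485 (bin 111100101); offset now 19 = byte 2 bit 3; 21 bits remain
Read 3: bits[19:22] width=3 -> value=5 (bin 101); offset now 22 = byte 2 bit 6; 18 bits remain

Answer: 2 6 5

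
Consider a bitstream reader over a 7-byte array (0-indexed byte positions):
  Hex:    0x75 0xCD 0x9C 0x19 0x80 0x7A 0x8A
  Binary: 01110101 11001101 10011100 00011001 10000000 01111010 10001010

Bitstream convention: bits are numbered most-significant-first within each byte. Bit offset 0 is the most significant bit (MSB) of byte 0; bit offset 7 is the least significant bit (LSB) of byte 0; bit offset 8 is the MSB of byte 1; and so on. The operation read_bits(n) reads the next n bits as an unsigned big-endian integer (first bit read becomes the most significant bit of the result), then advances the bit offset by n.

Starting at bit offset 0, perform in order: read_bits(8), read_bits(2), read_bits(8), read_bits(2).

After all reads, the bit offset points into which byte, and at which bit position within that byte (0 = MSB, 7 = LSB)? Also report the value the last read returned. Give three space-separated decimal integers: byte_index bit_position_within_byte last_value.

Read 1: bits[0:8] width=8 -> value=117 (bin 01110101); offset now 8 = byte 1 bit 0; 48 bits remain
Read 2: bits[8:10] width=2 -> value=3 (bin 11); offset now 10 = byte 1 bit 2; 46 bits remain
Read 3: bits[10:18] width=8 -> value=54 (bin 00110110); offset now 18 = byte 2 bit 2; 38 bits remain
Read 4: bits[18:20] width=2 -> value=1 (bin 01); offset now 20 = byte 2 bit 4; 36 bits remain

Answer: 2 4 1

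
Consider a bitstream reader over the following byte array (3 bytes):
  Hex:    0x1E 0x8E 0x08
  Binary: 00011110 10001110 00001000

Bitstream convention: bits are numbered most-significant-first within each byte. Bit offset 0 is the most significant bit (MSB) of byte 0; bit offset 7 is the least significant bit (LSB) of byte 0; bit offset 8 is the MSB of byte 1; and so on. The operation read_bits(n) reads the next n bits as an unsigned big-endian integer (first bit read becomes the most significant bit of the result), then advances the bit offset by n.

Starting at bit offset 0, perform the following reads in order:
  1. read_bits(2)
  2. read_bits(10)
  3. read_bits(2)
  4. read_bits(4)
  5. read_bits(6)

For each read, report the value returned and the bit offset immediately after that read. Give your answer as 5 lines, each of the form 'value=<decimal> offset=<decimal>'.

Answer: value=0 offset=2
value=488 offset=12
value=3 offset=14
value=8 offset=18
value=8 offset=24

Derivation:
Read 1: bits[0:2] width=2 -> value=0 (bin 00); offset now 2 = byte 0 bit 2; 22 bits remain
Read 2: bits[2:12] width=10 -> value=488 (bin 0111101000); offset now 12 = byte 1 bit 4; 12 bits remain
Read 3: bits[12:14] width=2 -> value=3 (bin 11); offset now 14 = byte 1 bit 6; 10 bits remain
Read 4: bits[14:18] width=4 -> value=8 (bin 1000); offset now 18 = byte 2 bit 2; 6 bits remain
Read 5: bits[18:24] width=6 -> value=8 (bin 001000); offset now 24 = byte 3 bit 0; 0 bits remain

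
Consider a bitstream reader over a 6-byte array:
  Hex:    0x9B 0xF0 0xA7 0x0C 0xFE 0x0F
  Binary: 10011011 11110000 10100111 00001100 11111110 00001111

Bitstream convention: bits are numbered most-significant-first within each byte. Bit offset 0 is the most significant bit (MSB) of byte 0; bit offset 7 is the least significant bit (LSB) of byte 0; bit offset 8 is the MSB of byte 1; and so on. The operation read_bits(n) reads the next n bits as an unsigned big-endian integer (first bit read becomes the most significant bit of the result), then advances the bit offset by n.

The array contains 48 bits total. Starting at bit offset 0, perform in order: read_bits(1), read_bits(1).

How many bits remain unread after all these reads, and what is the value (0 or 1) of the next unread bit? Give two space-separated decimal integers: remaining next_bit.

Read 1: bits[0:1] width=1 -> value=1 (bin 1); offset now 1 = byte 0 bit 1; 47 bits remain
Read 2: bits[1:2] width=1 -> value=0 (bin 0); offset now 2 = byte 0 bit 2; 46 bits remain

Answer: 46 0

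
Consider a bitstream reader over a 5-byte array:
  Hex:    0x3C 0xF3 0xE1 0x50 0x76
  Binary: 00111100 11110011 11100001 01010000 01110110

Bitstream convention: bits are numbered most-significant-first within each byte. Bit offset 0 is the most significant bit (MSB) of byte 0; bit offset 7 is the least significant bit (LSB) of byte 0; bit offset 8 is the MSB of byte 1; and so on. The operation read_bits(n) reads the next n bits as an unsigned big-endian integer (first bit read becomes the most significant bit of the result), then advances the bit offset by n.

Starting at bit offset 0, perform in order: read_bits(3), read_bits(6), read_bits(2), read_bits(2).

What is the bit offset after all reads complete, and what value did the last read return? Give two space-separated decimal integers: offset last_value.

Answer: 13 2

Derivation:
Read 1: bits[0:3] width=3 -> value=1 (bin 001); offset now 3 = byte 0 bit 3; 37 bits remain
Read 2: bits[3:9] width=6 -> value=57 (bin 111001); offset now 9 = byte 1 bit 1; 31 bits remain
Read 3: bits[9:11] width=2 -> value=3 (bin 11); offset now 11 = byte 1 bit 3; 29 bits remain
Read 4: bits[11:13] width=2 -> value=2 (bin 10); offset now 13 = byte 1 bit 5; 27 bits remain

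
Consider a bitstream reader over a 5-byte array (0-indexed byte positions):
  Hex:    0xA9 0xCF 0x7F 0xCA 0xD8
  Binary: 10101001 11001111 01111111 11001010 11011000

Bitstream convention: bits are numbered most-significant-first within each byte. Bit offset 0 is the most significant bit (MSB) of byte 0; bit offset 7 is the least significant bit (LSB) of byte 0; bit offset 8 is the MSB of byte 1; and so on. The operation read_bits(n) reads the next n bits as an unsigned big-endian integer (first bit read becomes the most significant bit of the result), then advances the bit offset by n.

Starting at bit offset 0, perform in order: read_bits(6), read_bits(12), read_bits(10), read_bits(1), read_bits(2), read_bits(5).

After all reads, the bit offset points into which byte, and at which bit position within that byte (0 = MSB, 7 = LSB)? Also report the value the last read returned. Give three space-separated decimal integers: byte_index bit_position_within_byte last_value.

Read 1: bits[0:6] width=6 -> value=42 (bin 101010); offset now 6 = byte 0 bit 6; 34 bits remain
Read 2: bits[6:18] width=12 -> value=1853 (bin 011100111101); offset now 18 = byte 2 bit 2; 22 bits remain
Read 3: bits[18:28] width=10 -> value=1020 (bin 1111111100); offset now 28 = byte 3 bit 4; 12 bits remain
Read 4: bits[28:29] width=1 -> value=1 (bin 1); offset now 29 = byte 3 bit 5; 11 bits remain
Read 5: bits[29:31] width=2 -> value=1 (bin 01); offset now 31 = byte 3 bit 7; 9 bits remain
Read 6: bits[31:36] width=5 -> value=13 (bin 01101); offset now 36 = byte 4 bit 4; 4 bits remain

Answer: 4 4 13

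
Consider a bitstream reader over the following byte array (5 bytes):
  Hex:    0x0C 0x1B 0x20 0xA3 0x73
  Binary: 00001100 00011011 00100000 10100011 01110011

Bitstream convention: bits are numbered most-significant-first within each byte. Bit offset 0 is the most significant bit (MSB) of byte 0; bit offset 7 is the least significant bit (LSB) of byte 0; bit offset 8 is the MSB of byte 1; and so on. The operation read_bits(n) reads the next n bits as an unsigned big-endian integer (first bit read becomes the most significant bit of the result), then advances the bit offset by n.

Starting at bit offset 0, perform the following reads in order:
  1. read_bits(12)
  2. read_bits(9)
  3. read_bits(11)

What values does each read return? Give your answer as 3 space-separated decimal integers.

Answer: 193 356 163

Derivation:
Read 1: bits[0:12] width=12 -> value=193 (bin 000011000001); offset now 12 = byte 1 bit 4; 28 bits remain
Read 2: bits[12:21] width=9 -> value=356 (bin 101100100); offset now 21 = byte 2 bit 5; 19 bits remain
Read 3: bits[21:32] width=11 -> value=163 (bin 00010100011); offset now 32 = byte 4 bit 0; 8 bits remain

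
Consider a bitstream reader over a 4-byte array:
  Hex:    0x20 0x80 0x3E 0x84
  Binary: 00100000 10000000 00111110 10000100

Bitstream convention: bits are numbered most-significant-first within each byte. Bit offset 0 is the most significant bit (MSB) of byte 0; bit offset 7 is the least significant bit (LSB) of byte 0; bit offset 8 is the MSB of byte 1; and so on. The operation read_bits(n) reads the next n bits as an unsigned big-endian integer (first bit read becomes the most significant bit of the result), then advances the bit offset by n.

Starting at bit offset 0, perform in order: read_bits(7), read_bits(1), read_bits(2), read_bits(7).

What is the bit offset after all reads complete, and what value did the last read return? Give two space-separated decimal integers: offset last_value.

Answer: 17 0

Derivation:
Read 1: bits[0:7] width=7 -> value=16 (bin 0010000); offset now 7 = byte 0 bit 7; 25 bits remain
Read 2: bits[7:8] width=1 -> value=0 (bin 0); offset now 8 = byte 1 bit 0; 24 bits remain
Read 3: bits[8:10] width=2 -> value=2 (bin 10); offset now 10 = byte 1 bit 2; 22 bits remain
Read 4: bits[10:17] width=7 -> value=0 (bin 0000000); offset now 17 = byte 2 bit 1; 15 bits remain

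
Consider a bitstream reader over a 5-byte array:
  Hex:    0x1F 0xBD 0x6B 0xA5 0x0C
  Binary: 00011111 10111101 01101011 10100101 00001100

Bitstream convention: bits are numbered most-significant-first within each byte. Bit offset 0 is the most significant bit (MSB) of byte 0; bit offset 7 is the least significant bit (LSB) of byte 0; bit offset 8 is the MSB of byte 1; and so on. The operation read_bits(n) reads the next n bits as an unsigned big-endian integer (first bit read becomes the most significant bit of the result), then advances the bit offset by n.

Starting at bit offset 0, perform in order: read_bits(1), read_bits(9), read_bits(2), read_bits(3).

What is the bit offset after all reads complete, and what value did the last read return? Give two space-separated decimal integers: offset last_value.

Answer: 15 6

Derivation:
Read 1: bits[0:1] width=1 -> value=0 (bin 0); offset now 1 = byte 0 bit 1; 39 bits remain
Read 2: bits[1:10] width=9 -> value=126 (bin 001111110); offset now 10 = byte 1 bit 2; 30 bits remain
Read 3: bits[10:12] width=2 -> value=3 (bin 11); offset now 12 = byte 1 bit 4; 28 bits remain
Read 4: bits[12:15] width=3 -> value=6 (bin 110); offset now 15 = byte 1 bit 7; 25 bits remain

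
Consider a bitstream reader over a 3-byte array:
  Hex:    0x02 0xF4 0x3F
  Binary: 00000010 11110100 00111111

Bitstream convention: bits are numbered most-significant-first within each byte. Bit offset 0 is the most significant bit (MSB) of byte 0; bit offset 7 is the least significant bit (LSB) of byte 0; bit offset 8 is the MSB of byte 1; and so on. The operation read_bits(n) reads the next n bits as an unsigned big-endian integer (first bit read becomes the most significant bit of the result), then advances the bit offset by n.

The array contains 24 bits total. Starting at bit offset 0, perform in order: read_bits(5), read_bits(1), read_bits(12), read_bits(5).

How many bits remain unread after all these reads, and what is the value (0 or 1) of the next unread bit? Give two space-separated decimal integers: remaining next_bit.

Answer: 1 1

Derivation:
Read 1: bits[0:5] width=5 -> value=0 (bin 00000); offset now 5 = byte 0 bit 5; 19 bits remain
Read 2: bits[5:6] width=1 -> value=0 (bin 0); offset now 6 = byte 0 bit 6; 18 bits remain
Read 3: bits[6:18] width=12 -> value=3024 (bin 101111010000); offset now 18 = byte 2 bit 2; 6 bits remain
Read 4: bits[18:23] width=5 -> value=31 (bin 11111); offset now 23 = byte 2 bit 7; 1 bits remain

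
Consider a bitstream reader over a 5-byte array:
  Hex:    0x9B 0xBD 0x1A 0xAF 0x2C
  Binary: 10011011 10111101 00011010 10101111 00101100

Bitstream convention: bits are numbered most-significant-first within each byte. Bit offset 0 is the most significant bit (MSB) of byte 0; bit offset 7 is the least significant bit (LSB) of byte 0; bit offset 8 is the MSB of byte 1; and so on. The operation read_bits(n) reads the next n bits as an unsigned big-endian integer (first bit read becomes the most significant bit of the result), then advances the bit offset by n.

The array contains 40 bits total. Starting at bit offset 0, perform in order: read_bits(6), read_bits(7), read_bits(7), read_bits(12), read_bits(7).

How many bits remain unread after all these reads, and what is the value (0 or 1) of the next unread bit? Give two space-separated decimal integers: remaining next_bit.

Read 1: bits[0:6] width=6 -> value=38 (bin 100110); offset now 6 = byte 0 bit 6; 34 bits remain
Read 2: bits[6:13] width=7 -> value=119 (bin 1110111); offset now 13 = byte 1 bit 5; 27 bits remain
Read 3: bits[13:20] width=7 -> value=81 (bin 1010001); offset now 20 = byte 2 bit 4; 20 bits remain
Read 4: bits[20:32] width=12 -> value=2735 (bin 101010101111); offset now 32 = byte 4 bit 0; 8 bits remain
Read 5: bits[32:39] width=7 -> value=22 (bin 0010110); offset now 39 = byte 4 bit 7; 1 bits remain

Answer: 1 0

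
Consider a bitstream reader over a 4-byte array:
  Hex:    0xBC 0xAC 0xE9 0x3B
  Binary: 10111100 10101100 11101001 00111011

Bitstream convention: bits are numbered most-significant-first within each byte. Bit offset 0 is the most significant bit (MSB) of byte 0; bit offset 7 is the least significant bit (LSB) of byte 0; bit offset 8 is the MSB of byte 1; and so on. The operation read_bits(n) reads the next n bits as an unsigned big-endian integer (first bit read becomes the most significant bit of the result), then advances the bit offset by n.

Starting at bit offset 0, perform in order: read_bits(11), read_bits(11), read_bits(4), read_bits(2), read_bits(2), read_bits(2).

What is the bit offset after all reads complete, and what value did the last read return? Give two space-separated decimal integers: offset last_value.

Answer: 32 3

Derivation:
Read 1: bits[0:11] width=11 -> value=1509 (bin 10111100101); offset now 11 = byte 1 bit 3; 21 bits remain
Read 2: bits[11:22] width=11 -> value=826 (bin 01100111010); offset now 22 = byte 2 bit 6; 10 bits remain
Read 3: bits[22:26] width=4 -> value=4 (bin 0100); offset now 26 = byte 3 bit 2; 6 bits remain
Read 4: bits[26:28] width=2 -> value=3 (bin 11); offset now 28 = byte 3 bit 4; 4 bits remain
Read 5: bits[28:30] width=2 -> value=2 (bin 10); offset now 30 = byte 3 bit 6; 2 bits remain
Read 6: bits[30:32] width=2 -> value=3 (bin 11); offset now 32 = byte 4 bit 0; 0 bits remain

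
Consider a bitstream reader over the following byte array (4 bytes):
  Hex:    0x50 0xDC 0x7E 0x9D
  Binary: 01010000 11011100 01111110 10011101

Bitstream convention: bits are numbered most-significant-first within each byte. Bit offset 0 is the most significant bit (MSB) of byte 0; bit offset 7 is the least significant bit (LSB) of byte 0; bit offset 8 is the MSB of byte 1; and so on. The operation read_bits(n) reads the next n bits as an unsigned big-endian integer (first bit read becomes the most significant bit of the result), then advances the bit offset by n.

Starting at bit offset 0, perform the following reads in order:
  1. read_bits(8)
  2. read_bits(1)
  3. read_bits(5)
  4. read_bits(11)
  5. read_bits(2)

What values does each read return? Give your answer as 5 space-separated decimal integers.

Read 1: bits[0:8] width=8 -> value=80 (bin 01010000); offset now 8 = byte 1 bit 0; 24 bits remain
Read 2: bits[8:9] width=1 -> value=1 (bin 1); offset now 9 = byte 1 bit 1; 23 bits remain
Read 3: bits[9:14] width=5 -> value=23 (bin 10111); offset now 14 = byte 1 bit 6; 18 bits remain
Read 4: bits[14:25] width=11 -> value=253 (bin 00011111101); offset now 25 = byte 3 bit 1; 7 bits remain
Read 5: bits[25:27] width=2 -> value=0 (bin 00); offset now 27 = byte 3 bit 3; 5 bits remain

Answer: 80 1 23 253 0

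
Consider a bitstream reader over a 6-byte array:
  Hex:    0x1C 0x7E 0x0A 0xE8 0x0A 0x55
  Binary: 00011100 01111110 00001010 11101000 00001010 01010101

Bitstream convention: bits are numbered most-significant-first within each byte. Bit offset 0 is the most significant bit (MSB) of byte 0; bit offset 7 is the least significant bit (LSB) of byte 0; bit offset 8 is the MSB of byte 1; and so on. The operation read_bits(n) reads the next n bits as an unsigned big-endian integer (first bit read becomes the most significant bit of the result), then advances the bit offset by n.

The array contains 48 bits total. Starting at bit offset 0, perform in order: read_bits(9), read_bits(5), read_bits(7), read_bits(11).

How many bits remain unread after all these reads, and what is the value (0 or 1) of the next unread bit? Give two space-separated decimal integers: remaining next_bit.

Read 1: bits[0:9] width=9 -> value=56 (bin 000111000); offset now 9 = byte 1 bit 1; 39 bits remain
Read 2: bits[9:14] width=5 -> value=31 (bin 11111); offset now 14 = byte 1 bit 6; 34 bits remain
Read 3: bits[14:21] width=7 -> value=65 (bin 1000001); offset now 21 = byte 2 bit 5; 27 bits remain
Read 4: bits[21:32] width=11 -> value=744 (bin 01011101000); offset now 32 = byte 4 bit 0; 16 bits remain

Answer: 16 0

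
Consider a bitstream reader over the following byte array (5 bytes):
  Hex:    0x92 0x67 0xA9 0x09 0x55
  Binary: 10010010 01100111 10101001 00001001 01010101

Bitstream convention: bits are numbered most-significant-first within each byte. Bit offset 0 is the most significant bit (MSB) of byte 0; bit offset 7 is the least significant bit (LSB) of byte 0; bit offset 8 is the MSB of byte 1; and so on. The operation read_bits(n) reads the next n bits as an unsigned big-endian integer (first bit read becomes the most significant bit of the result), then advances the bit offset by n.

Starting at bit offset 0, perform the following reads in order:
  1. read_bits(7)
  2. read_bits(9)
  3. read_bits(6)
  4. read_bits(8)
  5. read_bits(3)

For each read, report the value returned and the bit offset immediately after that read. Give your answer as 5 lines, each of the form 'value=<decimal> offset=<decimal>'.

Read 1: bits[0:7] width=7 -> value=73 (bin 1001001); offset now 7 = byte 0 bit 7; 33 bits remain
Read 2: bits[7:16] width=9 -> value=103 (bin 001100111); offset now 16 = byte 2 bit 0; 24 bits remain
Read 3: bits[16:22] width=6 -> value=42 (bin 101010); offset now 22 = byte 2 bit 6; 18 bits remain
Read 4: bits[22:30] width=8 -> value=66 (bin 01000010); offset now 30 = byte 3 bit 6; 10 bits remain
Read 5: bits[30:33] width=3 -> value=2 (bin 010); offset now 33 = byte 4 bit 1; 7 bits remain

Answer: value=73 offset=7
value=103 offset=16
value=42 offset=22
value=66 offset=30
value=2 offset=33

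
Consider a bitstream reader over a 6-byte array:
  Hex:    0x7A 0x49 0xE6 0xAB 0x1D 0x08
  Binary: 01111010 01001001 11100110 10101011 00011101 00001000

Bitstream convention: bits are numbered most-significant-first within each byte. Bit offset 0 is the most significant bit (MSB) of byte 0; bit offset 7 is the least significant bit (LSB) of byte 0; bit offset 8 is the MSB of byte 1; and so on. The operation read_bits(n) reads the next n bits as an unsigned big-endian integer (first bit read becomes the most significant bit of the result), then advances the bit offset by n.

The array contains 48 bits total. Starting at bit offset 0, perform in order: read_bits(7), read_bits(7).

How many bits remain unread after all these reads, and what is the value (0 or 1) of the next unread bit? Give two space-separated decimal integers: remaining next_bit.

Answer: 34 0

Derivation:
Read 1: bits[0:7] width=7 -> value=61 (bin 0111101); offset now 7 = byte 0 bit 7; 41 bits remain
Read 2: bits[7:14] width=7 -> value=18 (bin 0010010); offset now 14 = byte 1 bit 6; 34 bits remain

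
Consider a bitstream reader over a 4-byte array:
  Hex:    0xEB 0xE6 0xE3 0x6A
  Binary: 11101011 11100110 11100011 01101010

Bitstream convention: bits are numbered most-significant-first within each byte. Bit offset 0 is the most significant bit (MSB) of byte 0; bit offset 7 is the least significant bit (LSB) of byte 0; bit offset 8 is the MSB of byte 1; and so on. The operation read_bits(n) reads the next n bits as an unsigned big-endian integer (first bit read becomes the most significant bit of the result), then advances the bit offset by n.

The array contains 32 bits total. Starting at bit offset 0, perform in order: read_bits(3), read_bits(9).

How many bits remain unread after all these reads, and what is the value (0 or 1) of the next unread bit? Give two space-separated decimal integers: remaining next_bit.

Read 1: bits[0:3] width=3 -> value=7 (bin 111); offset now 3 = byte 0 bit 3; 29 bits remain
Read 2: bits[3:12] width=9 -> value=190 (bin 010111110); offset now 12 = byte 1 bit 4; 20 bits remain

Answer: 20 0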